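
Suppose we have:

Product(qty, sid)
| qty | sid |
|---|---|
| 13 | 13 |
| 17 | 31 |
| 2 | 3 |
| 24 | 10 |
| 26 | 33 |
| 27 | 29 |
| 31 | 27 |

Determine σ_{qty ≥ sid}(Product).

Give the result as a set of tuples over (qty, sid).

{(13, 13), (24, 10), (31, 27)}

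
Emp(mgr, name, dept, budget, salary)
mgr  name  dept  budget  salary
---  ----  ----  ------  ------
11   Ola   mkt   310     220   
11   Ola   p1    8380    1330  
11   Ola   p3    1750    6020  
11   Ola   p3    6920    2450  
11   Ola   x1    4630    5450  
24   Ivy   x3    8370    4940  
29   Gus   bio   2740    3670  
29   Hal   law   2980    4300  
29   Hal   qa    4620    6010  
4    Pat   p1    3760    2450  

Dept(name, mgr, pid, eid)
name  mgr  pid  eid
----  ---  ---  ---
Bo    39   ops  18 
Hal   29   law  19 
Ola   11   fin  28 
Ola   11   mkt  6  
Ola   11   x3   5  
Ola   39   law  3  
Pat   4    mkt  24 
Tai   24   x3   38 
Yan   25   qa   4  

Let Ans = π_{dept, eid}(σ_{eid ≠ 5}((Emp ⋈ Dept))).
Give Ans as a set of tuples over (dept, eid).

Joining Emp and Dept on mgr, name yields {(11, Ola, mkt, 310, 220, fin, 28), (11, Ola, mkt, 310, 220, mkt, 6), (11, Ola, mkt, 310, 220, x3, 5), (11, Ola, p1, 8380, 1330, fin, 28), (11, Ola, p1, 8380, 1330, mkt, 6), (11, Ola, p1, 8380, 1330, x3, 5), (11, Ola, p3, 1750, 6020, fin, 28), (11, Ola, p3, 1750, 6020, mkt, 6), (11, Ola, p3, 1750, 6020, x3, 5), (11, Ola, p3, 6920, 2450, fin, 28), (11, Ola, p3, 6920, 2450, mkt, 6), (11, Ola, p3, 6920, 2450, x3, 5), (11, Ola, x1, 4630, 5450, fin, 28), (11, Ola, x1, 4630, 5450, mkt, 6), (11, Ola, x1, 4630, 5450, x3, 5), (29, Hal, law, 2980, 4300, law, 19), (29, Hal, qa, 4620, 6010, law, 19), (4, Pat, p1, 3760, 2450, mkt, 24)}.
Apply σ_{eid ≠ 5}; surviving tuples: {(11, Ola, mkt, 310, 220, fin, 28), (11, Ola, mkt, 310, 220, mkt, 6), (11, Ola, p1, 8380, 1330, fin, 28), (11, Ola, p1, 8380, 1330, mkt, 6), (11, Ola, p3, 1750, 6020, fin, 28), (11, Ola, p3, 1750, 6020, mkt, 6), (11, Ola, p3, 6920, 2450, fin, 28), (11, Ola, p3, 6920, 2450, mkt, 6), (11, Ola, x1, 4630, 5450, fin, 28), (11, Ola, x1, 4630, 5450, mkt, 6), (29, Hal, law, 2980, 4300, law, 19), (29, Hal, qa, 4620, 6010, law, 19), (4, Pat, p1, 3760, 2450, mkt, 24)}
π[dept, eid]: project onto (dept, eid) (2 duplicate(s) eliminated) → {(law, 19), (mkt, 28), (mkt, 6), (p1, 24), (p1, 28), (p1, 6), (p3, 28), (p3, 6), (qa, 19), (x1, 28), (x1, 6)}

{(law, 19), (mkt, 28), (mkt, 6), (p1, 24), (p1, 28), (p1, 6), (p3, 28), (p3, 6), (qa, 19), (x1, 28), (x1, 6)}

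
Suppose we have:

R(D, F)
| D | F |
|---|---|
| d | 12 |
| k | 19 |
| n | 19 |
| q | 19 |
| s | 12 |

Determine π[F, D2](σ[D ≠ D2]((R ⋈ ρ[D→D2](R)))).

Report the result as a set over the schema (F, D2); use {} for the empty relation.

{(12, d), (12, s), (19, k), (19, n), (19, q)}

ρ[D→D2]: schema becomes (D2, F); tuples unchanged.
R ⋈ ρ[D→D2](R) (natural join on F): {(d, 12, d), (d, 12, s), (k, 19, k), (k, 19, n), (k, 19, q), (n, 19, k), (n, 19, n), (n, 19, q), (q, 19, k), (q, 19, n), (q, 19, q), (s, 12, d), (s, 12, s)}
σ[D ≠ D2]: keep tuples satisfying D ≠ D2 → {(d, 12, s), (k, 19, n), (k, 19, q), (n, 19, k), (n, 19, q), (q, 19, k), (q, 19, n), (s, 12, d)}
Keep only column(s) F, D2 (3 duplicate(s) eliminated): {(12, d), (12, s), (19, k), (19, n), (19, q)}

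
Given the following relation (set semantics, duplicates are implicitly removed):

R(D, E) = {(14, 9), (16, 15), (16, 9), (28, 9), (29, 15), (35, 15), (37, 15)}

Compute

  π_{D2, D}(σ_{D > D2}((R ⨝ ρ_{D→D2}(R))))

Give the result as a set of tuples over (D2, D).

ρ[D→D2]: schema becomes (D2, E); tuples unchanged.
R ⋈ ρ_{D→D2}(R) (natural join on E): {(14, 9, 14), (14, 9, 16), (14, 9, 28), (16, 15, 16), (16, 15, 29), (16, 15, 35), (16, 15, 37), (16, 9, 14), (16, 9, 16), (16, 9, 28), (28, 9, 14), (28, 9, 16), (28, 9, 28), (29, 15, 16), (29, 15, 29), (29, 15, 35), (29, 15, 37), (35, 15, 16), (35, 15, 29), (35, 15, 35), (35, 15, 37), (37, 15, 16), (37, 15, 29), (37, 15, 35), (37, 15, 37)}
Filtering on D > D2 leaves {(16, 9, 14), (28, 9, 14), (28, 9, 16), (29, 15, 16), (35, 15, 16), (35, 15, 29), (37, 15, 16), (37, 15, 29), (37, 15, 35)}.
Projecting to D2, D: {(14, 16), (14, 28), (16, 28), (16, 29), (16, 35), (16, 37), (29, 35), (29, 37), (35, 37)}

{(14, 16), (14, 28), (16, 28), (16, 29), (16, 35), (16, 37), (29, 35), (29, 37), (35, 37)}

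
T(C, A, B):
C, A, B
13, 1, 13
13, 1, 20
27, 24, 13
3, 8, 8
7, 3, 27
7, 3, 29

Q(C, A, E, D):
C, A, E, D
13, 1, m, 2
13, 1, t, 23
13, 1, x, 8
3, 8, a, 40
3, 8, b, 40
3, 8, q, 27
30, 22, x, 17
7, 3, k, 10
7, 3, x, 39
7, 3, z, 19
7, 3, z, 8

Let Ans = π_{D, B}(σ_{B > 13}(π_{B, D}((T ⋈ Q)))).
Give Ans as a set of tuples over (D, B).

{(10, 27), (10, 29), (19, 27), (19, 29), (2, 20), (23, 20), (39, 27), (39, 29), (8, 20), (8, 27), (8, 29)}

T ⋈ Q (natural join on C, A): {(13, 1, 13, m, 2), (13, 1, 13, t, 23), (13, 1, 13, x, 8), (13, 1, 20, m, 2), (13, 1, 20, t, 23), (13, 1, 20, x, 8), (3, 8, 8, a, 40), (3, 8, 8, b, 40), (3, 8, 8, q, 27), (7, 3, 27, k, 10), (7, 3, 27, x, 39), (7, 3, 27, z, 19), (7, 3, 27, z, 8), (7, 3, 29, k, 10), (7, 3, 29, x, 39), (7, 3, 29, z, 19), (7, 3, 29, z, 8)}
Keep only column(s) B, D (1 duplicate(s) eliminated): {(13, 2), (13, 23), (13, 8), (20, 2), (20, 23), (20, 8), (27, 10), (27, 19), (27, 39), (27, 8), (29, 10), (29, 19), (29, 39), (29, 8), (8, 27), (8, 40)}
Selection B > 13: {(20, 2), (20, 23), (20, 8), (27, 10), (27, 19), (27, 39), (27, 8), (29, 10), (29, 19), (29, 39), (29, 8)}
Keep only column(s) D, B: {(10, 27), (10, 29), (19, 27), (19, 29), (2, 20), (23, 20), (39, 27), (39, 29), (8, 20), (8, 27), (8, 29)}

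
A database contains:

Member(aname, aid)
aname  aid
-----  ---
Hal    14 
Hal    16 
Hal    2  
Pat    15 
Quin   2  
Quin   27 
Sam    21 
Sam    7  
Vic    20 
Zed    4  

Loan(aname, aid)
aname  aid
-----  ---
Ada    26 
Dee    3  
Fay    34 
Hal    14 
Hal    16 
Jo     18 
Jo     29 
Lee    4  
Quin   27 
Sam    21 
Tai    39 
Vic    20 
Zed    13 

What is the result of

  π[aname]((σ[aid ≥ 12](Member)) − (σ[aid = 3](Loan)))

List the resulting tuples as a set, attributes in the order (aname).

{Hal, Pat, Quin, Sam, Vic}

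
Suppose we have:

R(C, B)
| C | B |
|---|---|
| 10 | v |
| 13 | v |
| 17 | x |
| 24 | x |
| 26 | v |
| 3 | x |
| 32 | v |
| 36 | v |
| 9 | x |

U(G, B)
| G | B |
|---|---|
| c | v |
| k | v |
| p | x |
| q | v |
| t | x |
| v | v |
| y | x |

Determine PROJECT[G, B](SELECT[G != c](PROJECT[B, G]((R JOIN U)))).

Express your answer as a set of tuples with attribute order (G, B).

{(k, v), (p, x), (q, v), (t, x), (v, v), (y, x)}

R ⋈ U (natural join on B): {(10, v, c), (10, v, k), (10, v, q), (10, v, v), (13, v, c), (13, v, k), (13, v, q), (13, v, v), (17, x, p), (17, x, t), (17, x, y), (24, x, p), (24, x, t), (24, x, y), (26, v, c), (26, v, k), (26, v, q), (26, v, v), (3, x, p), (3, x, t), (3, x, y), (32, v, c), (32, v, k), (32, v, q), (32, v, v), (36, v, c), (36, v, k), (36, v, q), (36, v, v), (9, x, p), (9, x, t), (9, x, y)}
π[B, G]: project onto (B, G) (25 duplicate(s) eliminated) → {(v, c), (v, k), (v, q), (v, v), (x, p), (x, t), (x, y)}
Filtering on G != c leaves {(v, k), (v, q), (v, v), (x, p), (x, t), (x, y)}.
π[G, B]: project onto (G, B) → {(k, v), (p, x), (q, v), (t, x), (v, v), (y, x)}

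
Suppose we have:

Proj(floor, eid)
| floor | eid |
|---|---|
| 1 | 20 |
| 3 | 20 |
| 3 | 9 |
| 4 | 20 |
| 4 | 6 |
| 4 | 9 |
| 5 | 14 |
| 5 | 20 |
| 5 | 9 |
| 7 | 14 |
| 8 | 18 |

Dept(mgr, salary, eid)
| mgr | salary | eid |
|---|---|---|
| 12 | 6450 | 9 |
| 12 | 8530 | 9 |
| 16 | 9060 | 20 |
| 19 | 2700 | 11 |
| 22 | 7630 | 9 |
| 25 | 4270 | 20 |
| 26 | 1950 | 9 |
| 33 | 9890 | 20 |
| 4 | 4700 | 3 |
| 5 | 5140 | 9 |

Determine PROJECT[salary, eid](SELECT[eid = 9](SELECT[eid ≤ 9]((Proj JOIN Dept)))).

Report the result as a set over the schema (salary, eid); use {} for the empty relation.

Natural join on eid: {(1, 20, 16, 9060), (1, 20, 25, 4270), (1, 20, 33, 9890), (3, 20, 16, 9060), (3, 20, 25, 4270), (3, 20, 33, 9890), (3, 9, 12, 6450), (3, 9, 12, 8530), (3, 9, 22, 7630), (3, 9, 26, 1950), (3, 9, 5, 5140), (4, 20, 16, 9060), (4, 20, 25, 4270), (4, 20, 33, 9890), (4, 9, 12, 6450), (4, 9, 12, 8530), (4, 9, 22, 7630), (4, 9, 26, 1950), (4, 9, 5, 5140), (5, 20, 16, 9060), (5, 20, 25, 4270), (5, 20, 33, 9890), (5, 9, 12, 6450), (5, 9, 12, 8530), (5, 9, 22, 7630), (5, 9, 26, 1950), (5, 9, 5, 5140)}
σ[eid ≤ 9]: keep tuples satisfying eid ≤ 9 → {(3, 9, 12, 6450), (3, 9, 12, 8530), (3, 9, 22, 7630), (3, 9, 26, 1950), (3, 9, 5, 5140), (4, 9, 12, 6450), (4, 9, 12, 8530), (4, 9, 22, 7630), (4, 9, 26, 1950), (4, 9, 5, 5140), (5, 9, 12, 6450), (5, 9, 12, 8530), (5, 9, 22, 7630), (5, 9, 26, 1950), (5, 9, 5, 5140)}
σ[eid = 9]: keep tuples satisfying eid = 9 → {(3, 9, 12, 6450), (3, 9, 12, 8530), (3, 9, 22, 7630), (3, 9, 26, 1950), (3, 9, 5, 5140), (4, 9, 12, 6450), (4, 9, 12, 8530), (4, 9, 22, 7630), (4, 9, 26, 1950), (4, 9, 5, 5140), (5, 9, 12, 6450), (5, 9, 12, 8530), (5, 9, 22, 7630), (5, 9, 26, 1950), (5, 9, 5, 5140)}
π[salary, eid]: project onto (salary, eid) (10 duplicate(s) eliminated) → {(1950, 9), (5140, 9), (6450, 9), (7630, 9), (8530, 9)}

{(1950, 9), (5140, 9), (6450, 9), (7630, 9), (8530, 9)}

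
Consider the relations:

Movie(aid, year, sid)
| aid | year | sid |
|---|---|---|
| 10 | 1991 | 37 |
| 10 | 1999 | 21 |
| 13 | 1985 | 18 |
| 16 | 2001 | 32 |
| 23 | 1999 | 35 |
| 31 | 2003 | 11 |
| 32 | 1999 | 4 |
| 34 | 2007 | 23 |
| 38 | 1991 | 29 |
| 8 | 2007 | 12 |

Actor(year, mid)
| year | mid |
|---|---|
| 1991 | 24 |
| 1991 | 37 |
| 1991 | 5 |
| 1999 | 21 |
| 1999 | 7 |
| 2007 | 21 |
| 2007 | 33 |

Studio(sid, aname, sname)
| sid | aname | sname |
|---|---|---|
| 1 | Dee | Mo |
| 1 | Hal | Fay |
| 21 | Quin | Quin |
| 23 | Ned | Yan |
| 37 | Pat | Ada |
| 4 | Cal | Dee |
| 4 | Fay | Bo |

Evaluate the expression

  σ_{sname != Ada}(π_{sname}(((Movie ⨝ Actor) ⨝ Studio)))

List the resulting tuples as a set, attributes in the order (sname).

{Bo, Dee, Quin, Yan}

Natural join on year: {(10, 1991, 37, 24), (10, 1991, 37, 37), (10, 1991, 37, 5), (10, 1999, 21, 21), (10, 1999, 21, 7), (23, 1999, 35, 21), (23, 1999, 35, 7), (32, 1999, 4, 21), (32, 1999, 4, 7), (34, 2007, 23, 21), (34, 2007, 23, 33), (38, 1991, 29, 24), (38, 1991, 29, 37), (38, 1991, 29, 5), (8, 2007, 12, 21), (8, 2007, 12, 33)}
Natural join on sid: {(10, 1991, 37, 24, Pat, Ada), (10, 1991, 37, 37, Pat, Ada), (10, 1991, 37, 5, Pat, Ada), (10, 1999, 21, 21, Quin, Quin), (10, 1999, 21, 7, Quin, Quin), (32, 1999, 4, 21, Cal, Dee), (32, 1999, 4, 21, Fay, Bo), (32, 1999, 4, 7, Cal, Dee), (32, 1999, 4, 7, Fay, Bo), (34, 2007, 23, 21, Ned, Yan), (34, 2007, 23, 33, Ned, Yan)}
π_{sname} gives {Ada, Bo, Dee, Quin, Yan} (6 duplicate(s) eliminated).
Selection sname != Ada: {Bo, Dee, Quin, Yan}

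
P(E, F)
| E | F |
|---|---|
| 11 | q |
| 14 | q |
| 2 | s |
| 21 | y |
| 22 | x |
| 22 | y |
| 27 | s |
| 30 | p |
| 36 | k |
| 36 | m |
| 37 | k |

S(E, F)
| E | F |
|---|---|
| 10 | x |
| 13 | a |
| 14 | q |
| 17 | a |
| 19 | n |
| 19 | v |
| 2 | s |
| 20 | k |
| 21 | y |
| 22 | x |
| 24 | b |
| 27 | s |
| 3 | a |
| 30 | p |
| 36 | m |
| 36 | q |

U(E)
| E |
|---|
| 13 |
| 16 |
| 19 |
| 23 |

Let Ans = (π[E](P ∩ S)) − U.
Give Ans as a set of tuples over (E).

{14, 2, 21, 22, 27, 30, 36}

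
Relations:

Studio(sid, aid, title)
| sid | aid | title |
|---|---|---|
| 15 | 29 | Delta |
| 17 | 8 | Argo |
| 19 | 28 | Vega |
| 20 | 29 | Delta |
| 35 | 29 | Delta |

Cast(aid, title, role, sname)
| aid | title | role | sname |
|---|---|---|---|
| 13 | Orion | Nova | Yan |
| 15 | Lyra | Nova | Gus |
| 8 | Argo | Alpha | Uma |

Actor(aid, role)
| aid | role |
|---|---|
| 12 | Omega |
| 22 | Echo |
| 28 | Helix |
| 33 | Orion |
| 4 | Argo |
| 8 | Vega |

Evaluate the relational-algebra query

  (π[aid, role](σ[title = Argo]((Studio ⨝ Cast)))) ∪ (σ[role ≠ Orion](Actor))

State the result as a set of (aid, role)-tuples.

{(12, Omega), (22, Echo), (28, Helix), (4, Argo), (8, Alpha), (8, Vega)}

Joining Studio and Cast on aid, title yields {(17, 8, Argo, Alpha, Uma)}.
Selection title = Argo: {(17, 8, Argo, Alpha, Uma)}
π_{aid, role} gives {(8, Alpha)}.
Selection role ≠ Orion: {(12, Omega), (22, Echo), (28, Helix), (4, Argo), (8, Vega)}
Union: {(8, Alpha)} with {(12, Omega), (22, Echo), (28, Helix), (4, Argo), (8, Vega)} → {(12, Omega), (22, Echo), (28, Helix), (4, Argo), (8, Alpha), (8, Vega)}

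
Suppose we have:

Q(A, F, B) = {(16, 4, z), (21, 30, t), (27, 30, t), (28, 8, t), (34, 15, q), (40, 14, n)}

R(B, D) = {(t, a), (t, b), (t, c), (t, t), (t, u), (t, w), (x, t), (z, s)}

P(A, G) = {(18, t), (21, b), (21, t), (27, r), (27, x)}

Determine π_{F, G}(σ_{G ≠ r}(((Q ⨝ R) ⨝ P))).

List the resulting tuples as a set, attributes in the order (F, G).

{(30, b), (30, t), (30, x)}

Joining Q and R on B yields {(16, 4, z, s), (21, 30, t, a), (21, 30, t, b), (21, 30, t, c), (21, 30, t, t), (21, 30, t, u), (21, 30, t, w), (27, 30, t, a), (27, 30, t, b), (27, 30, t, c), (27, 30, t, t), (27, 30, t, u), (27, 30, t, w), (28, 8, t, a), (28, 8, t, b), (28, 8, t, c), (28, 8, t, t), (28, 8, t, u), (28, 8, t, w)}.
Joining (Q ⨝ R) and P on A yields {(21, 30, t, a, b), (21, 30, t, a, t), (21, 30, t, b, b), (21, 30, t, b, t), (21, 30, t, c, b), (21, 30, t, c, t), (21, 30, t, t, b), (21, 30, t, t, t), (21, 30, t, u, b), (21, 30, t, u, t), (21, 30, t, w, b), (21, 30, t, w, t), (27, 30, t, a, r), (27, 30, t, a, x), (27, 30, t, b, r), (27, 30, t, b, x), (27, 30, t, c, r), (27, 30, t, c, x), (27, 30, t, t, r), (27, 30, t, t, x), (27, 30, t, u, r), (27, 30, t, u, x), (27, 30, t, w, r), (27, 30, t, w, x)}.
σ[G ≠ r]: keep tuples satisfying G ≠ r → {(21, 30, t, a, b), (21, 30, t, a, t), (21, 30, t, b, b), (21, 30, t, b, t), (21, 30, t, c, b), (21, 30, t, c, t), (21, 30, t, t, b), (21, 30, t, t, t), (21, 30, t, u, b), (21, 30, t, u, t), (21, 30, t, w, b), (21, 30, t, w, t), (27, 30, t, a, x), (27, 30, t, b, x), (27, 30, t, c, x), (27, 30, t, t, x), (27, 30, t, u, x), (27, 30, t, w, x)}
Projecting to F, G (15 duplicate(s) eliminated): {(30, b), (30, t), (30, x)}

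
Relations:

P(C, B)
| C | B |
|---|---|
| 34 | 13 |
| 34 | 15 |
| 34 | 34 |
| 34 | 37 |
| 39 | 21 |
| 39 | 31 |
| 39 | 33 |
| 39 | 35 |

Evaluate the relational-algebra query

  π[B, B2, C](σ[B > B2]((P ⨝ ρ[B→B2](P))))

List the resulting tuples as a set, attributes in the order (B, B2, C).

ρ[B→B2]: schema becomes (C, B2); tuples unchanged.
Joining P and ρ[B→B2](P) on C yields {(34, 13, 13), (34, 13, 15), (34, 13, 34), (34, 13, 37), (34, 15, 13), (34, 15, 15), (34, 15, 34), (34, 15, 37), (34, 34, 13), (34, 34, 15), (34, 34, 34), (34, 34, 37), (34, 37, 13), (34, 37, 15), (34, 37, 34), (34, 37, 37), (39, 21, 21), (39, 21, 31), (39, 21, 33), (39, 21, 35), (39, 31, 21), (39, 31, 31), (39, 31, 33), (39, 31, 35), (39, 33, 21), (39, 33, 31), (39, 33, 33), (39, 33, 35), (39, 35, 21), (39, 35, 31), (39, 35, 33), (39, 35, 35)}.
σ[B > B2]: keep tuples satisfying B > B2 → {(34, 15, 13), (34, 34, 13), (34, 34, 15), (34, 37, 13), (34, 37, 15), (34, 37, 34), (39, 31, 21), (39, 33, 21), (39, 33, 31), (39, 35, 21), (39, 35, 31), (39, 35, 33)}
π[B, B2, C]: project onto (B, B2, C) → {(15, 13, 34), (31, 21, 39), (33, 21, 39), (33, 31, 39), (34, 13, 34), (34, 15, 34), (35, 21, 39), (35, 31, 39), (35, 33, 39), (37, 13, 34), (37, 15, 34), (37, 34, 34)}

{(15, 13, 34), (31, 21, 39), (33, 21, 39), (33, 31, 39), (34, 13, 34), (34, 15, 34), (35, 21, 39), (35, 31, 39), (35, 33, 39), (37, 13, 34), (37, 15, 34), (37, 34, 34)}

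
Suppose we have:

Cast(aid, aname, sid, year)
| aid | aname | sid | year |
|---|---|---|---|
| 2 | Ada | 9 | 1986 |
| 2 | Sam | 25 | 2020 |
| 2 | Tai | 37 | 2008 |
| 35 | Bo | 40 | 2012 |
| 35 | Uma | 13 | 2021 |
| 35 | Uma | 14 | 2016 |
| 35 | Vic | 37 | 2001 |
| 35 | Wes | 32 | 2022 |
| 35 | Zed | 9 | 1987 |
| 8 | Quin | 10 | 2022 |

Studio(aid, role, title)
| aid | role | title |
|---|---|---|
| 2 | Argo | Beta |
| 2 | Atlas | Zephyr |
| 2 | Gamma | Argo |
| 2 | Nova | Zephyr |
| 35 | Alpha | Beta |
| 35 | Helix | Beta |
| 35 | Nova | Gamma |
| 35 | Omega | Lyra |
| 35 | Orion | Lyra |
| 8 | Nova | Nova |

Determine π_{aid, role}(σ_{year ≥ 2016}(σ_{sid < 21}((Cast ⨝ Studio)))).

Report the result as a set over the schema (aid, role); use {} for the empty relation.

{(35, Alpha), (35, Helix), (35, Nova), (35, Omega), (35, Orion), (8, Nova)}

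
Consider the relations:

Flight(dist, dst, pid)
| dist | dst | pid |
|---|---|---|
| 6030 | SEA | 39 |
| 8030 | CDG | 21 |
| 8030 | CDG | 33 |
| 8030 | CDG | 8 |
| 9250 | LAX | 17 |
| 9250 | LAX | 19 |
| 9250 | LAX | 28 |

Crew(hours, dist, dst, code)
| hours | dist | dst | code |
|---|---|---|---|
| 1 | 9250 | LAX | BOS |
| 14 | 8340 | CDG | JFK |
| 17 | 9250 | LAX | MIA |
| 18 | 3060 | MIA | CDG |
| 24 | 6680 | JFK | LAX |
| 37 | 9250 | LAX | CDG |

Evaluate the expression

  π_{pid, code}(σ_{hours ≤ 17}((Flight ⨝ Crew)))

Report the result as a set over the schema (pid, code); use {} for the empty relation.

{(17, BOS), (17, MIA), (19, BOS), (19, MIA), (28, BOS), (28, MIA)}

Natural join on dist, dst: {(9250, LAX, 17, 1, BOS), (9250, LAX, 17, 17, MIA), (9250, LAX, 17, 37, CDG), (9250, LAX, 19, 1, BOS), (9250, LAX, 19, 17, MIA), (9250, LAX, 19, 37, CDG), (9250, LAX, 28, 1, BOS), (9250, LAX, 28, 17, MIA), (9250, LAX, 28, 37, CDG)}
Selection hours ≤ 17: {(9250, LAX, 17, 1, BOS), (9250, LAX, 17, 17, MIA), (9250, LAX, 19, 1, BOS), (9250, LAX, 19, 17, MIA), (9250, LAX, 28, 1, BOS), (9250, LAX, 28, 17, MIA)}
Projecting to pid, code: {(17, BOS), (17, MIA), (19, BOS), (19, MIA), (28, BOS), (28, MIA)}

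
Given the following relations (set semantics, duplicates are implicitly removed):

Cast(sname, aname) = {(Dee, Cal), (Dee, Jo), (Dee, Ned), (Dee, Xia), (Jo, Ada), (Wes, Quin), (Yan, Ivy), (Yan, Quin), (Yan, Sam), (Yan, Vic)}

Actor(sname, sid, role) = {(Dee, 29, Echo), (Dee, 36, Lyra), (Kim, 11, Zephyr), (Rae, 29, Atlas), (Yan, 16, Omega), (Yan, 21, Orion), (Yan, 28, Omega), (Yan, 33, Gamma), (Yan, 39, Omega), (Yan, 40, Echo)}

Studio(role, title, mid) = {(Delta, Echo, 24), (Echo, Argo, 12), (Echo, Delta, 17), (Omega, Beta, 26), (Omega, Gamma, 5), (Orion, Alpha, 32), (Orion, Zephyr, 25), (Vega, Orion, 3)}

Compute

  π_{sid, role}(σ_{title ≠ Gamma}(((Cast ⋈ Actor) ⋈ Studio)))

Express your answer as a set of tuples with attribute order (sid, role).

Cast ⋈ Actor (natural join on sname): {(Dee, Cal, 29, Echo), (Dee, Cal, 36, Lyra), (Dee, Jo, 29, Echo), (Dee, Jo, 36, Lyra), (Dee, Ned, 29, Echo), (Dee, Ned, 36, Lyra), (Dee, Xia, 29, Echo), (Dee, Xia, 36, Lyra), (Yan, Ivy, 16, Omega), (Yan, Ivy, 21, Orion), (Yan, Ivy, 28, Omega), (Yan, Ivy, 33, Gamma), (Yan, Ivy, 39, Omega), (Yan, Ivy, 40, Echo), (Yan, Quin, 16, Omega), (Yan, Quin, 21, Orion), (Yan, Quin, 28, Omega), (Yan, Quin, 33, Gamma), (Yan, Quin, 39, Omega), (Yan, Quin, 40, Echo), (Yan, Sam, 16, Omega), (Yan, Sam, 21, Orion), (Yan, Sam, 28, Omega), (Yan, Sam, 33, Gamma), (Yan, Sam, 39, Omega), (Yan, Sam, 40, Echo), (Yan, Vic, 16, Omega), (Yan, Vic, 21, Orion), (Yan, Vic, 28, Omega), (Yan, Vic, 33, Gamma), (Yan, Vic, 39, Omega), (Yan, Vic, 40, Echo)}
(Cast ⋈ Actor) ⋈ Studio (natural join on role): {(Dee, Cal, 29, Echo, Argo, 12), (Dee, Cal, 29, Echo, Delta, 17), (Dee, Jo, 29, Echo, Argo, 12), (Dee, Jo, 29, Echo, Delta, 17), (Dee, Ned, 29, Echo, Argo, 12), (Dee, Ned, 29, Echo, Delta, 17), (Dee, Xia, 29, Echo, Argo, 12), (Dee, Xia, 29, Echo, Delta, 17), (Yan, Ivy, 16, Omega, Beta, 26), (Yan, Ivy, 16, Omega, Gamma, 5), (Yan, Ivy, 21, Orion, Alpha, 32), (Yan, Ivy, 21, Orion, Zephyr, 25), (Yan, Ivy, 28, Omega, Beta, 26), (Yan, Ivy, 28, Omega, Gamma, 5), (Yan, Ivy, 39, Omega, Beta, 26), (Yan, Ivy, 39, Omega, Gamma, 5), (Yan, Ivy, 40, Echo, Argo, 12), (Yan, Ivy, 40, Echo, Delta, 17), (Yan, Quin, 16, Omega, Beta, 26), (Yan, Quin, 16, Omega, Gamma, 5), (Yan, Quin, 21, Orion, Alpha, 32), (Yan, Quin, 21, Orion, Zephyr, 25), (Yan, Quin, 28, Omega, Beta, 26), (Yan, Quin, 28, Omega, Gamma, 5), (Yan, Quin, 39, Omega, Beta, 26), (Yan, Quin, 39, Omega, Gamma, 5), (Yan, Quin, 40, Echo, Argo, 12), (Yan, Quin, 40, Echo, Delta, 17), (Yan, Sam, 16, Omega, Beta, 26), (Yan, Sam, 16, Omega, Gamma, 5), (Yan, Sam, 21, Orion, Alpha, 32), (Yan, Sam, 21, Orion, Zephyr, 25), (Yan, Sam, 28, Omega, Beta, 26), (Yan, Sam, 28, Omega, Gamma, 5), (Yan, Sam, 39, Omega, Beta, 26), (Yan, Sam, 39, Omega, Gamma, 5), (Yan, Sam, 40, Echo, Argo, 12), (Yan, Sam, 40, Echo, Delta, 17), (Yan, Vic, 16, Omega, Beta, 26), (Yan, Vic, 16, Omega, Gamma, 5), (Yan, Vic, 21, Orion, Alpha, 32), (Yan, Vic, 21, Orion, Zephyr, 25), (Yan, Vic, 28, Omega, Beta, 26), (Yan, Vic, 28, Omega, Gamma, 5), (Yan, Vic, 39, Omega, Beta, 26), (Yan, Vic, 39, Omega, Gamma, 5), (Yan, Vic, 40, Echo, Argo, 12), (Yan, Vic, 40, Echo, Delta, 17)}
Filtering on title ≠ Gamma leaves {(Dee, Cal, 29, Echo, Argo, 12), (Dee, Cal, 29, Echo, Delta, 17), (Dee, Jo, 29, Echo, Argo, 12), (Dee, Jo, 29, Echo, Delta, 17), (Dee, Ned, 29, Echo, Argo, 12), (Dee, Ned, 29, Echo, Delta, 17), (Dee, Xia, 29, Echo, Argo, 12), (Dee, Xia, 29, Echo, Delta, 17), (Yan, Ivy, 16, Omega, Beta, 26), (Yan, Ivy, 21, Orion, Alpha, 32), (Yan, Ivy, 21, Orion, Zephyr, 25), (Yan, Ivy, 28, Omega, Beta, 26), (Yan, Ivy, 39, Omega, Beta, 26), (Yan, Ivy, 40, Echo, Argo, 12), (Yan, Ivy, 40, Echo, Delta, 17), (Yan, Quin, 16, Omega, Beta, 26), (Yan, Quin, 21, Orion, Alpha, 32), (Yan, Quin, 21, Orion, Zephyr, 25), (Yan, Quin, 28, Omega, Beta, 26), (Yan, Quin, 39, Omega, Beta, 26), (Yan, Quin, 40, Echo, Argo, 12), (Yan, Quin, 40, Echo, Delta, 17), (Yan, Sam, 16, Omega, Beta, 26), (Yan, Sam, 21, Orion, Alpha, 32), (Yan, Sam, 21, Orion, Zephyr, 25), (Yan, Sam, 28, Omega, Beta, 26), (Yan, Sam, 39, Omega, Beta, 26), (Yan, Sam, 40, Echo, Argo, 12), (Yan, Sam, 40, Echo, Delta, 17), (Yan, Vic, 16, Omega, Beta, 26), (Yan, Vic, 21, Orion, Alpha, 32), (Yan, Vic, 21, Orion, Zephyr, 25), (Yan, Vic, 28, Omega, Beta, 26), (Yan, Vic, 39, Omega, Beta, 26), (Yan, Vic, 40, Echo, Argo, 12), (Yan, Vic, 40, Echo, Delta, 17)}.
π_{sid, role} gives {(16, Omega), (21, Orion), (28, Omega), (29, Echo), (39, Omega), (40, Echo)} (30 duplicate(s) eliminated).

{(16, Omega), (21, Orion), (28, Omega), (29, Echo), (39, Omega), (40, Echo)}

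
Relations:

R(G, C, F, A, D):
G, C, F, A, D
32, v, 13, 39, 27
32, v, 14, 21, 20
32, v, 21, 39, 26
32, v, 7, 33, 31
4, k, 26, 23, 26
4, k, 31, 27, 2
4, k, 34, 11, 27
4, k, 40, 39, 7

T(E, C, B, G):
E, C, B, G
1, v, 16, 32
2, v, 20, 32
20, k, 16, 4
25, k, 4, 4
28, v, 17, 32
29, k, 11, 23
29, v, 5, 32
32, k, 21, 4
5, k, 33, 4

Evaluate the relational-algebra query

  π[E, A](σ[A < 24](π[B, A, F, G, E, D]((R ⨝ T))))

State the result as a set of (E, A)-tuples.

Natural join on G, C: {(32, v, 13, 39, 27, 1, 16), (32, v, 13, 39, 27, 2, 20), (32, v, 13, 39, 27, 28, 17), (32, v, 13, 39, 27, 29, 5), (32, v, 14, 21, 20, 1, 16), (32, v, 14, 21, 20, 2, 20), (32, v, 14, 21, 20, 28, 17), (32, v, 14, 21, 20, 29, 5), (32, v, 21, 39, 26, 1, 16), (32, v, 21, 39, 26, 2, 20), (32, v, 21, 39, 26, 28, 17), (32, v, 21, 39, 26, 29, 5), (32, v, 7, 33, 31, 1, 16), (32, v, 7, 33, 31, 2, 20), (32, v, 7, 33, 31, 28, 17), (32, v, 7, 33, 31, 29, 5), (4, k, 26, 23, 26, 20, 16), (4, k, 26, 23, 26, 25, 4), (4, k, 26, 23, 26, 32, 21), (4, k, 26, 23, 26, 5, 33), (4, k, 31, 27, 2, 20, 16), (4, k, 31, 27, 2, 25, 4), (4, k, 31, 27, 2, 32, 21), (4, k, 31, 27, 2, 5, 33), (4, k, 34, 11, 27, 20, 16), (4, k, 34, 11, 27, 25, 4), (4, k, 34, 11, 27, 32, 21), (4, k, 34, 11, 27, 5, 33), (4, k, 40, 39, 7, 20, 16), (4, k, 40, 39, 7, 25, 4), (4, k, 40, 39, 7, 32, 21), (4, k, 40, 39, 7, 5, 33)}
π[B, A, F, G, E, D]: project onto (B, A, F, G, E, D) → {(16, 11, 34, 4, 20, 27), (16, 21, 14, 32, 1, 20), (16, 23, 26, 4, 20, 26), (16, 27, 31, 4, 20, 2), (16, 33, 7, 32, 1, 31), (16, 39, 13, 32, 1, 27), (16, 39, 21, 32, 1, 26), (16, 39, 40, 4, 20, 7), (17, 21, 14, 32, 28, 20), (17, 33, 7, 32, 28, 31), (17, 39, 13, 32, 28, 27), (17, 39, 21, 32, 28, 26), (20, 21, 14, 32, 2, 20), (20, 33, 7, 32, 2, 31), (20, 39, 13, 32, 2, 27), (20, 39, 21, 32, 2, 26), (21, 11, 34, 4, 32, 27), (21, 23, 26, 4, 32, 26), (21, 27, 31, 4, 32, 2), (21, 39, 40, 4, 32, 7), (33, 11, 34, 4, 5, 27), (33, 23, 26, 4, 5, 26), (33, 27, 31, 4, 5, 2), (33, 39, 40, 4, 5, 7), (4, 11, 34, 4, 25, 27), (4, 23, 26, 4, 25, 26), (4, 27, 31, 4, 25, 2), (4, 39, 40, 4, 25, 7), (5, 21, 14, 32, 29, 20), (5, 33, 7, 32, 29, 31), (5, 39, 13, 32, 29, 27), (5, 39, 21, 32, 29, 26)}
σ[A < 24]: keep tuples satisfying A < 24 → {(16, 11, 34, 4, 20, 27), (16, 21, 14, 32, 1, 20), (16, 23, 26, 4, 20, 26), (17, 21, 14, 32, 28, 20), (20, 21, 14, 32, 2, 20), (21, 11, 34, 4, 32, 27), (21, 23, 26, 4, 32, 26), (33, 11, 34, 4, 5, 27), (33, 23, 26, 4, 5, 26), (4, 11, 34, 4, 25, 27), (4, 23, 26, 4, 25, 26), (5, 21, 14, 32, 29, 20)}
π[E, A]: project onto (E, A) → {(1, 21), (2, 21), (20, 11), (20, 23), (25, 11), (25, 23), (28, 21), (29, 21), (32, 11), (32, 23), (5, 11), (5, 23)}

{(1, 21), (2, 21), (20, 11), (20, 23), (25, 11), (25, 23), (28, 21), (29, 21), (32, 11), (32, 23), (5, 11), (5, 23)}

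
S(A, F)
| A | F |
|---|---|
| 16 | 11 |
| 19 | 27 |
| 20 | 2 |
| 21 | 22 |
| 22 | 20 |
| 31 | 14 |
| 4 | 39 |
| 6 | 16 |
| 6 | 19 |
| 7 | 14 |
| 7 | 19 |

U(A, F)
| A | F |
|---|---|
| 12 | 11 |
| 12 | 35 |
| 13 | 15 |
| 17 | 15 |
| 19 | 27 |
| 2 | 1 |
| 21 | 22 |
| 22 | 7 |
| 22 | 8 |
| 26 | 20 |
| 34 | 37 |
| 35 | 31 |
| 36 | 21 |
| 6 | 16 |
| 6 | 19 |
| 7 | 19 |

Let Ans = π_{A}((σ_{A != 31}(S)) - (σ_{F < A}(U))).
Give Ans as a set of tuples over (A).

{16, 19, 20, 21, 22, 4, 6, 7}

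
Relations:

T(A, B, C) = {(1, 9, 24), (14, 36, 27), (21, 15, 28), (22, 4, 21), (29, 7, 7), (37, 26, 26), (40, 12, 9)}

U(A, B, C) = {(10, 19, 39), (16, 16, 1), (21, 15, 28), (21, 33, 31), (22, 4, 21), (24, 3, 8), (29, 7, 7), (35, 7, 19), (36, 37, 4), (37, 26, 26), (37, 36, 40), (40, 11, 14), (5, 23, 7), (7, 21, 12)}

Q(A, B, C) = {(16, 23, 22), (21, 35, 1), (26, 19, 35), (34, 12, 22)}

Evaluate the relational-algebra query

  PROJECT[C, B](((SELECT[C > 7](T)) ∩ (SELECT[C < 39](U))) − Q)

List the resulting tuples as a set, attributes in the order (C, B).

Filtering on C > 7 leaves {(1, 9, 24), (14, 36, 27), (21, 15, 28), (22, 4, 21), (37, 26, 26), (40, 12, 9)}.
Filtering on C < 39 leaves {(16, 16, 1), (21, 15, 28), (21, 33, 31), (22, 4, 21), (24, 3, 8), (29, 7, 7), (35, 7, 19), (36, 37, 4), (37, 26, 26), (40, 11, 14), (5, 23, 7), (7, 21, 12)}.
Taking the intersection: {(21, 15, 28), (22, 4, 21), (37, 26, 26)}
Taking the difference: {(21, 15, 28), (22, 4, 21), (37, 26, 26)}
Keep only column(s) C, B: {(21, 4), (26, 26), (28, 15)}

{(21, 4), (26, 26), (28, 15)}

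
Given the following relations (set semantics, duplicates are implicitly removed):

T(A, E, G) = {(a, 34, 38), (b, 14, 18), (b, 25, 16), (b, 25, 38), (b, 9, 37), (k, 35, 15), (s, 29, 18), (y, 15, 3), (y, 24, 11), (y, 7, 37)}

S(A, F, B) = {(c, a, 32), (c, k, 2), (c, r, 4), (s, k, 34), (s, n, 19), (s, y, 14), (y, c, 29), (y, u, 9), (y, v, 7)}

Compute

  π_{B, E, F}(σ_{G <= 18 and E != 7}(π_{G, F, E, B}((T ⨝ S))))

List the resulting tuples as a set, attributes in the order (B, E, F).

T ⋈ S (natural join on A): {(s, 29, 18, k, 34), (s, 29, 18, n, 19), (s, 29, 18, y, 14), (y, 15, 3, c, 29), (y, 15, 3, u, 9), (y, 15, 3, v, 7), (y, 24, 11, c, 29), (y, 24, 11, u, 9), (y, 24, 11, v, 7), (y, 7, 37, c, 29), (y, 7, 37, u, 9), (y, 7, 37, v, 7)}
Keep only column(s) G, F, E, B: {(11, c, 24, 29), (11, u, 24, 9), (11, v, 24, 7), (18, k, 29, 34), (18, n, 29, 19), (18, y, 29, 14), (3, c, 15, 29), (3, u, 15, 9), (3, v, 15, 7), (37, c, 7, 29), (37, u, 7, 9), (37, v, 7, 7)}
σ[G <= 18 and E != 7]: keep tuples satisfying G <= 18 and E != 7 → {(11, c, 24, 29), (11, u, 24, 9), (11, v, 24, 7), (18, k, 29, 34), (18, n, 29, 19), (18, y, 29, 14), (3, c, 15, 29), (3, u, 15, 9), (3, v, 15, 7)}
Keep only column(s) B, E, F: {(14, 29, y), (19, 29, n), (29, 15, c), (29, 24, c), (34, 29, k), (7, 15, v), (7, 24, v), (9, 15, u), (9, 24, u)}

{(14, 29, y), (19, 29, n), (29, 15, c), (29, 24, c), (34, 29, k), (7, 15, v), (7, 24, v), (9, 15, u), (9, 24, u)}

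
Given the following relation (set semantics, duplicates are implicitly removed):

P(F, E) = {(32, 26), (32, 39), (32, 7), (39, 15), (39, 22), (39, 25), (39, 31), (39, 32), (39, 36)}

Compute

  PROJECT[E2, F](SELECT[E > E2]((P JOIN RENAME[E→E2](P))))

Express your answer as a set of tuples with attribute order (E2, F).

ρ[E→E2]: schema becomes (F, E2); tuples unchanged.
Natural join on F: {(32, 26, 26), (32, 26, 39), (32, 26, 7), (32, 39, 26), (32, 39, 39), (32, 39, 7), (32, 7, 26), (32, 7, 39), (32, 7, 7), (39, 15, 15), (39, 15, 22), (39, 15, 25), (39, 15, 31), (39, 15, 32), (39, 15, 36), (39, 22, 15), (39, 22, 22), (39, 22, 25), (39, 22, 31), (39, 22, 32), (39, 22, 36), (39, 25, 15), (39, 25, 22), (39, 25, 25), (39, 25, 31), (39, 25, 32), (39, 25, 36), (39, 31, 15), (39, 31, 22), (39, 31, 25), (39, 31, 31), (39, 31, 32), (39, 31, 36), (39, 32, 15), (39, 32, 22), (39, 32, 25), (39, 32, 31), (39, 32, 32), (39, 32, 36), (39, 36, 15), (39, 36, 22), (39, 36, 25), (39, 36, 31), (39, 36, 32), (39, 36, 36)}
Filtering on E > E2 leaves {(32, 26, 7), (32, 39, 26), (32, 39, 7), (39, 22, 15), (39, 25, 15), (39, 25, 22), (39, 31, 15), (39, 31, 22), (39, 31, 25), (39, 32, 15), (39, 32, 22), (39, 32, 25), (39, 32, 31), (39, 36, 15), (39, 36, 22), (39, 36, 25), (39, 36, 31), (39, 36, 32)}.
π_{E2, F} gives {(15, 39), (22, 39), (25, 39), (26, 32), (31, 39), (32, 39), (7, 32)} (11 duplicate(s) eliminated).

{(15, 39), (22, 39), (25, 39), (26, 32), (31, 39), (32, 39), (7, 32)}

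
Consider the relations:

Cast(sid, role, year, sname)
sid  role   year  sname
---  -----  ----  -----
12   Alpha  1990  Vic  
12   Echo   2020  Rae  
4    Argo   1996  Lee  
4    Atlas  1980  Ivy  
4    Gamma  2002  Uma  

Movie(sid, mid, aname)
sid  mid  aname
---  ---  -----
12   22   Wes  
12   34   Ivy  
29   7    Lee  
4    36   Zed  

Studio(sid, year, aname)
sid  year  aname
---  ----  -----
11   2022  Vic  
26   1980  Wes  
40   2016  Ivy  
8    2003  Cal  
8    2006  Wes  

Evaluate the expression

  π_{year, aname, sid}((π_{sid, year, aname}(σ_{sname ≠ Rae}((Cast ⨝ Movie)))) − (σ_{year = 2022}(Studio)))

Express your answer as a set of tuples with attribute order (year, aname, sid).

Joining Cast and Movie on sid yields {(12, Alpha, 1990, Vic, 22, Wes), (12, Alpha, 1990, Vic, 34, Ivy), (12, Echo, 2020, Rae, 22, Wes), (12, Echo, 2020, Rae, 34, Ivy), (4, Argo, 1996, Lee, 36, Zed), (4, Atlas, 1980, Ivy, 36, Zed), (4, Gamma, 2002, Uma, 36, Zed)}.
σ[sname ≠ Rae]: keep tuples satisfying sname ≠ Rae → {(12, Alpha, 1990, Vic, 22, Wes), (12, Alpha, 1990, Vic, 34, Ivy), (4, Argo, 1996, Lee, 36, Zed), (4, Atlas, 1980, Ivy, 36, Zed), (4, Gamma, 2002, Uma, 36, Zed)}
Keep only column(s) sid, year, aname: {(12, 1990, Ivy), (12, 1990, Wes), (4, 1980, Zed), (4, 1996, Zed), (4, 2002, Zed)}
σ[year = 2022]: keep tuples satisfying year = 2022 → {(11, 2022, Vic)}
Set difference of the two operands is {(12, 1990, Ivy), (12, 1990, Wes), (4, 1980, Zed), (4, 1996, Zed), (4, 2002, Zed)}.
Keep only column(s) year, aname, sid: {(1980, Zed, 4), (1990, Ivy, 12), (1990, Wes, 12), (1996, Zed, 4), (2002, Zed, 4)}

{(1980, Zed, 4), (1990, Ivy, 12), (1990, Wes, 12), (1996, Zed, 4), (2002, Zed, 4)}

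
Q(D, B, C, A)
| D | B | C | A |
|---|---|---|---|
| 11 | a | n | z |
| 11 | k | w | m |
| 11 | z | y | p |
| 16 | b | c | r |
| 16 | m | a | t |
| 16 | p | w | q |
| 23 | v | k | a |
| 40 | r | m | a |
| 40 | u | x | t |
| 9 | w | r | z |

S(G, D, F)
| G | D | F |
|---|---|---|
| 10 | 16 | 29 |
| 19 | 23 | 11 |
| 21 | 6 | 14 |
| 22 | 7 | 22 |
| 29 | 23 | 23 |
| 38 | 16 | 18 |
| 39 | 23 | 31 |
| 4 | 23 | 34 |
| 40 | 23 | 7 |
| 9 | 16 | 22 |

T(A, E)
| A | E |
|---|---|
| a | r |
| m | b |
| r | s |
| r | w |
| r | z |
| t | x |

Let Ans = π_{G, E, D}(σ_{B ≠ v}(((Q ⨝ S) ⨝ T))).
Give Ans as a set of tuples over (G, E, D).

{(10, s, 16), (10, w, 16), (10, x, 16), (10, z, 16), (38, s, 16), (38, w, 16), (38, x, 16), (38, z, 16), (9, s, 16), (9, w, 16), (9, x, 16), (9, z, 16)}

Natural join on D: {(16, b, c, r, 10, 29), (16, b, c, r, 38, 18), (16, b, c, r, 9, 22), (16, m, a, t, 10, 29), (16, m, a, t, 38, 18), (16, m, a, t, 9, 22), (16, p, w, q, 10, 29), (16, p, w, q, 38, 18), (16, p, w, q, 9, 22), (23, v, k, a, 19, 11), (23, v, k, a, 29, 23), (23, v, k, a, 39, 31), (23, v, k, a, 4, 34), (23, v, k, a, 40, 7)}
Natural join on A: {(16, b, c, r, 10, 29, s), (16, b, c, r, 10, 29, w), (16, b, c, r, 10, 29, z), (16, b, c, r, 38, 18, s), (16, b, c, r, 38, 18, w), (16, b, c, r, 38, 18, z), (16, b, c, r, 9, 22, s), (16, b, c, r, 9, 22, w), (16, b, c, r, 9, 22, z), (16, m, a, t, 10, 29, x), (16, m, a, t, 38, 18, x), (16, m, a, t, 9, 22, x), (23, v, k, a, 19, 11, r), (23, v, k, a, 29, 23, r), (23, v, k, a, 39, 31, r), (23, v, k, a, 4, 34, r), (23, v, k, a, 40, 7, r)}
Apply σ_{B ≠ v}; surviving tuples: {(16, b, c, r, 10, 29, s), (16, b, c, r, 10, 29, w), (16, b, c, r, 10, 29, z), (16, b, c, r, 38, 18, s), (16, b, c, r, 38, 18, w), (16, b, c, r, 38, 18, z), (16, b, c, r, 9, 22, s), (16, b, c, r, 9, 22, w), (16, b, c, r, 9, 22, z), (16, m, a, t, 10, 29, x), (16, m, a, t, 38, 18, x), (16, m, a, t, 9, 22, x)}
Keep only column(s) G, E, D: {(10, s, 16), (10, w, 16), (10, x, 16), (10, z, 16), (38, s, 16), (38, w, 16), (38, x, 16), (38, z, 16), (9, s, 16), (9, w, 16), (9, x, 16), (9, z, 16)}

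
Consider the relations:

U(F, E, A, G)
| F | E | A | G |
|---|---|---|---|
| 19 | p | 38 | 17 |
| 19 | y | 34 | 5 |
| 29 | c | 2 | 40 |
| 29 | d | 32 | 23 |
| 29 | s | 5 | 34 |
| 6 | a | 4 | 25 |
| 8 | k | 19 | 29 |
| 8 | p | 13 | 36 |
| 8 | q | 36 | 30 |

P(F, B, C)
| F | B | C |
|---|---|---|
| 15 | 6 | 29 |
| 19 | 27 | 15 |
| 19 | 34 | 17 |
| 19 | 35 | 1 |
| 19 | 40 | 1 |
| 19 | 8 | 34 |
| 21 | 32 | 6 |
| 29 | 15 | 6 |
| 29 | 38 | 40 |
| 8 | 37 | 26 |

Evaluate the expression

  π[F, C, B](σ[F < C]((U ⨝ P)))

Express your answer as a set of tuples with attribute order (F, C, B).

{(19, 34, 8), (29, 40, 38), (8, 26, 37)}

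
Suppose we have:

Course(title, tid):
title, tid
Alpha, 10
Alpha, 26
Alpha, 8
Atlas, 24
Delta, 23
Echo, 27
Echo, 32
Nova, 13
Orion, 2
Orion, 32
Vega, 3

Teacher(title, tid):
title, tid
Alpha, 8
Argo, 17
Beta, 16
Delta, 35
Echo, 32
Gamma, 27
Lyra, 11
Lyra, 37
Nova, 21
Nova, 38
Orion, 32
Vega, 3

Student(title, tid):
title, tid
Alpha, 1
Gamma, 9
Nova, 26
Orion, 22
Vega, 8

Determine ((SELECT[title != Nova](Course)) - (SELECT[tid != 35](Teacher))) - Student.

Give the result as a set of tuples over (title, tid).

σ[title != Nova]: keep tuples satisfying title != Nova → {(Alpha, 10), (Alpha, 26), (Alpha, 8), (Atlas, 24), (Delta, 23), (Echo, 27), (Echo, 32), (Orion, 2), (Orion, 32), (Vega, 3)}
σ[tid != 35]: keep tuples satisfying tid != 35 → {(Alpha, 8), (Argo, 17), (Beta, 16), (Echo, 32), (Gamma, 27), (Lyra, 11), (Lyra, 37), (Nova, 21), (Nova, 38), (Orion, 32), (Vega, 3)}
Difference: {(Alpha, 10), (Alpha, 26), (Alpha, 8), (Atlas, 24), (Delta, 23), (Echo, 27), (Echo, 32), (Orion, 2), (Orion, 32), (Vega, 3)} with {(Alpha, 8), (Argo, 17), (Beta, 16), (Echo, 32), (Gamma, 27), (Lyra, 11), (Lyra, 37), (Nova, 21), (Nova, 38), (Orion, 32), (Vega, 3)} → {(Alpha, 10), (Alpha, 26), (Atlas, 24), (Delta, 23), (Echo, 27), (Orion, 2)}
Difference: {(Alpha, 10), (Alpha, 26), (Atlas, 24), (Delta, 23), (Echo, 27), (Orion, 2)} with {(Alpha, 1), (Gamma, 9), (Nova, 26), (Orion, 22), (Vega, 8)} → {(Alpha, 10), (Alpha, 26), (Atlas, 24), (Delta, 23), (Echo, 27), (Orion, 2)}

{(Alpha, 10), (Alpha, 26), (Atlas, 24), (Delta, 23), (Echo, 27), (Orion, 2)}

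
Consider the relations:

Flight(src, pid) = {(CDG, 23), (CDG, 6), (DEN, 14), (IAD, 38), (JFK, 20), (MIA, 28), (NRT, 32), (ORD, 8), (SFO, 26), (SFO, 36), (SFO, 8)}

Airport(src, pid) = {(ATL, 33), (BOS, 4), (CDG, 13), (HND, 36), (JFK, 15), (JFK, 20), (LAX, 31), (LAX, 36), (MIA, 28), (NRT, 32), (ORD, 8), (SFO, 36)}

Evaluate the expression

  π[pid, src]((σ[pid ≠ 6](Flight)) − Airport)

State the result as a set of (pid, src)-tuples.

Apply σ_{pid ≠ 6}; surviving tuples: {(CDG, 23), (DEN, 14), (IAD, 38), (JFK, 20), (MIA, 28), (NRT, 32), (ORD, 8), (SFO, 26), (SFO, 36), (SFO, 8)}
Difference: {(CDG, 23), (DEN, 14), (IAD, 38), (JFK, 20), (MIA, 28), (NRT, 32), (ORD, 8), (SFO, 26), (SFO, 36), (SFO, 8)} with {(ATL, 33), (BOS, 4), (CDG, 13), (HND, 36), (JFK, 15), (JFK, 20), (LAX, 31), (LAX, 36), (MIA, 28), (NRT, 32), (ORD, 8), (SFO, 36)} → {(CDG, 23), (DEN, 14), (IAD, 38), (SFO, 26), (SFO, 8)}
π_{pid, src} gives {(14, DEN), (23, CDG), (26, SFO), (38, IAD), (8, SFO)}.

{(14, DEN), (23, CDG), (26, SFO), (38, IAD), (8, SFO)}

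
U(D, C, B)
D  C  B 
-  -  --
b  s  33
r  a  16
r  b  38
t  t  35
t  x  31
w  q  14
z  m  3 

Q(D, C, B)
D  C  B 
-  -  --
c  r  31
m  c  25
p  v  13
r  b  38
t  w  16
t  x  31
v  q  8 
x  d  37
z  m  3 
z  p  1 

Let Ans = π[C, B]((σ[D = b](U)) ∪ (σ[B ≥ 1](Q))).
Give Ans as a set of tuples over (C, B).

{(b, 38), (c, 25), (d, 37), (m, 3), (p, 1), (q, 8), (r, 31), (s, 33), (v, 13), (w, 16), (x, 31)}

σ[D = b]: keep tuples satisfying D = b → {(b, s, 33)}
σ[B ≥ 1]: keep tuples satisfying B ≥ 1 → {(c, r, 31), (m, c, 25), (p, v, 13), (r, b, 38), (t, w, 16), (t, x, 31), (v, q, 8), (x, d, 37), (z, m, 3), (z, p, 1)}
Taking the union: {(b, s, 33), (c, r, 31), (m, c, 25), (p, v, 13), (r, b, 38), (t, w, 16), (t, x, 31), (v, q, 8), (x, d, 37), (z, m, 3), (z, p, 1)}
Projecting to C, B: {(b, 38), (c, 25), (d, 37), (m, 3), (p, 1), (q, 8), (r, 31), (s, 33), (v, 13), (w, 16), (x, 31)}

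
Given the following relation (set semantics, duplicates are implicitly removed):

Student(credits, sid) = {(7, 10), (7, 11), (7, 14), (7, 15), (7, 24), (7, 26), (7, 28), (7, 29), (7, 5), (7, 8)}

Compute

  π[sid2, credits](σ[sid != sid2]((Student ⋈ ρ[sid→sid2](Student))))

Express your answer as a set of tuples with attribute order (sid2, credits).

ρ[sid→sid2]: schema becomes (credits, sid2); tuples unchanged.
Student ⋈ ρ[sid→sid2](Student) (natural join on credits): {(7, 10, 10), (7, 10, 11), (7, 10, 14), (7, 10, 15), (7, 10, 24), (7, 10, 26), (7, 10, 28), (7, 10, 29), (7, 10, 5), (7, 10, 8), (7, 11, 10), (7, 11, 11), (7, 11, 14), (7, 11, 15), (7, 11, 24), (7, 11, 26), (7, 11, 28), (7, 11, 29), (7, 11, 5), (7, 11, 8), (7, 14, 10), (7, 14, 11), (7, 14, 14), (7, 14, 15), (7, 14, 24), (7, 14, 26), (7, 14, 28), (7, 14, 29), (7, 14, 5), (7, 14, 8), (7, 15, 10), (7, 15, 11), (7, 15, 14), (7, 15, 15), (7, 15, 24), (7, 15, 26), (7, 15, 28), (7, 15, 29), (7, 15, 5), (7, 15, 8), (7, 24, 10), (7, 24, 11), (7, 24, 14), (7, 24, 15), (7, 24, 24), (7, 24, 26), (7, 24, 28), (7, 24, 29), (7, 24, 5), (7, 24, 8), (7, 26, 10), (7, 26, 11), (7, 26, 14), (7, 26, 15), (7, 26, 24), (7, 26, 26), (7, 26, 28), (7, 26, 29), (7, 26, 5), (7, 26, 8), (7, 28, 10), (7, 28, 11), (7, 28, 14), (7, 28, 15), (7, 28, 24), (7, 28, 26), (7, 28, 28), (7, 28, 29), (7, 28, 5), (7, 28, 8), (7, 29, 10), (7, 29, 11), (7, 29, 14), (7, 29, 15), (7, 29, 24), (7, 29, 26), (7, 29, 28), (7, 29, 29), (7, 29, 5), (7, 29, 8), (7, 5, 10), (7, 5, 11), (7, 5, 14), (7, 5, 15), (7, 5, 24), (7, 5, 26), (7, 5, 28), (7, 5, 29), (7, 5, 5), (7, 5, 8), (7, 8, 10), (7, 8, 11), (7, 8, 14), (7, 8, 15), (7, 8, 24), (7, 8, 26), (7, 8, 28), (7, 8, 29), (7, 8, 5), (7, 8, 8)}
Selection sid != sid2: {(7, 10, 11), (7, 10, 14), (7, 10, 15), (7, 10, 24), (7, 10, 26), (7, 10, 28), (7, 10, 29), (7, 10, 5), (7, 10, 8), (7, 11, 10), (7, 11, 14), (7, 11, 15), (7, 11, 24), (7, 11, 26), (7, 11, 28), (7, 11, 29), (7, 11, 5), (7, 11, 8), (7, 14, 10), (7, 14, 11), (7, 14, 15), (7, 14, 24), (7, 14, 26), (7, 14, 28), (7, 14, 29), (7, 14, 5), (7, 14, 8), (7, 15, 10), (7, 15, 11), (7, 15, 14), (7, 15, 24), (7, 15, 26), (7, 15, 28), (7, 15, 29), (7, 15, 5), (7, 15, 8), (7, 24, 10), (7, 24, 11), (7, 24, 14), (7, 24, 15), (7, 24, 26), (7, 24, 28), (7, 24, 29), (7, 24, 5), (7, 24, 8), (7, 26, 10), (7, 26, 11), (7, 26, 14), (7, 26, 15), (7, 26, 24), (7, 26, 28), (7, 26, 29), (7, 26, 5), (7, 26, 8), (7, 28, 10), (7, 28, 11), (7, 28, 14), (7, 28, 15), (7, 28, 24), (7, 28, 26), (7, 28, 29), (7, 28, 5), (7, 28, 8), (7, 29, 10), (7, 29, 11), (7, 29, 14), (7, 29, 15), (7, 29, 24), (7, 29, 26), (7, 29, 28), (7, 29, 5), (7, 29, 8), (7, 5, 10), (7, 5, 11), (7, 5, 14), (7, 5, 15), (7, 5, 24), (7, 5, 26), (7, 5, 28), (7, 5, 29), (7, 5, 8), (7, 8, 10), (7, 8, 11), (7, 8, 14), (7, 8, 15), (7, 8, 24), (7, 8, 26), (7, 8, 28), (7, 8, 29), (7, 8, 5)}
Keep only column(s) sid2, credits (80 duplicate(s) eliminated): {(10, 7), (11, 7), (14, 7), (15, 7), (24, 7), (26, 7), (28, 7), (29, 7), (5, 7), (8, 7)}

{(10, 7), (11, 7), (14, 7), (15, 7), (24, 7), (26, 7), (28, 7), (29, 7), (5, 7), (8, 7)}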